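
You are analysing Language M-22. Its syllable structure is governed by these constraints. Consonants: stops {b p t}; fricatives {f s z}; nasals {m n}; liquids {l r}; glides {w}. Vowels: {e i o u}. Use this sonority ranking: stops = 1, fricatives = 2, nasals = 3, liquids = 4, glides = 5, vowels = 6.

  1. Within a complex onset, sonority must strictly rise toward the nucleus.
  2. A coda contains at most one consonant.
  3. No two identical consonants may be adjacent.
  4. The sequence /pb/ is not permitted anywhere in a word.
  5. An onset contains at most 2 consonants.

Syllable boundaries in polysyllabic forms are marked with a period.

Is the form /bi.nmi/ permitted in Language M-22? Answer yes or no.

/bi.nmi/ — violates constraint 1: syllable 2 onset /nm/: /n/ (nasal, 3) → /m/ (nasal, 3) does not rise → not permitted

no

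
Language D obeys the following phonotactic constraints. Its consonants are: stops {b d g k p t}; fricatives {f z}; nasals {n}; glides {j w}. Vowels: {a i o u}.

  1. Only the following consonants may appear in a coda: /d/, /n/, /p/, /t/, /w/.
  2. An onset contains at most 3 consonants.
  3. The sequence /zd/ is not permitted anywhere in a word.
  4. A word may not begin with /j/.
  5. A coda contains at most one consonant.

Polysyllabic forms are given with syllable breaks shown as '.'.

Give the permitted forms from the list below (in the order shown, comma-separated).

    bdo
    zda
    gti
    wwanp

bdo — σ1 onset /bd/ (2C), coda /∅/ ok → permitted
zda — violates constraint 3: contains banned sequence /zd/ → not permitted
gti — σ1 onset /gt/ (2C), coda /∅/ ok → permitted
wwanp — violates constraint 5: syllable 1 coda /np/ has 2 consonants (> 1) → not permitted

bdo, gti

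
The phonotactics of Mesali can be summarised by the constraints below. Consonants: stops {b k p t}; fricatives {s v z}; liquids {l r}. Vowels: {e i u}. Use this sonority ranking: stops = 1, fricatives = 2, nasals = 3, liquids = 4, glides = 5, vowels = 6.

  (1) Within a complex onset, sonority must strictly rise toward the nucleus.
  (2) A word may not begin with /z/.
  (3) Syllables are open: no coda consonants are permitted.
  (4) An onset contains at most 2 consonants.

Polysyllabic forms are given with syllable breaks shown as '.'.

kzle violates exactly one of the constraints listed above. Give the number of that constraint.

kzle: syllable 1 onset /kzl/ has 3 consonants (> 2).
This is a violation of constraint 4: "An onset contains at most 2 consonants."
The remaining constraints (1, 2, 3) are satisfied.

4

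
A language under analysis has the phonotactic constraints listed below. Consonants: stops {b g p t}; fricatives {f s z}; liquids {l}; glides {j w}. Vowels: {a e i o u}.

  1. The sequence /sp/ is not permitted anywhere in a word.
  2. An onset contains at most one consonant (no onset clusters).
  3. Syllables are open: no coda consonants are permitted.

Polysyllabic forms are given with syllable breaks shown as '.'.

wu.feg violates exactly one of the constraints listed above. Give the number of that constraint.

wu.feg: syllable 2 coda /g/ has 1 consonant (> 0).
This is a violation of constraint 3: "Syllables are open: no coda consonants are permitted."
The remaining constraints (1, 2) are satisfied.

3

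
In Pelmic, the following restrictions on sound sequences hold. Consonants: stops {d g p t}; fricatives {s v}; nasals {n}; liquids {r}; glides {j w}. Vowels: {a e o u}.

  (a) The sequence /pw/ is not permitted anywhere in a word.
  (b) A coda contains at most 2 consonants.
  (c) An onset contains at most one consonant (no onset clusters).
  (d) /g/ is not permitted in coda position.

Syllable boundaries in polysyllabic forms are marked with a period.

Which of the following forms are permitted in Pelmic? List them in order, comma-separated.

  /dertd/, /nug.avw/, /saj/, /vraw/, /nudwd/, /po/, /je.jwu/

/dertd/ — violates constraint (b): syllable 1 coda /rtd/ has 3 consonants (> 2) → not permitted
/nug.avw/ — violates constraint (d): syllable 1 coda contains /g/ → not permitted
/saj/ — σ1 onset /s/, coda /j/ ok → permitted
/vraw/ — violates constraint (c): syllable 1 onset /vr/ has 2 consonants (> 1) → not permitted
/nudwd/ — violates constraint (b): syllable 1 coda /dwd/ has 3 consonants (> 2) → not permitted
/po/ — σ1 onset /p/, coda /∅/ ok → permitted
/je.jwu/ — violates constraint (c): syllable 2 onset /jw/ has 2 consonants (> 1) → not permitted

/saj/, /po/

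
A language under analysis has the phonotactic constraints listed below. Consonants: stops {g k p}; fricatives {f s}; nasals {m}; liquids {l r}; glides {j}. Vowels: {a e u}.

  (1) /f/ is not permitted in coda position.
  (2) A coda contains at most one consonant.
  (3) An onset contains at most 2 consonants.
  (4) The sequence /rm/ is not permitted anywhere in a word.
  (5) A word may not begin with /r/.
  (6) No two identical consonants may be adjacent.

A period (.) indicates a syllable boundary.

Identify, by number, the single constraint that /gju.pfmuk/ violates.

3

/gju.pfmuk/: syllable 2 onset /pfm/ has 3 consonants (> 2).
This is a violation of constraint 3: "An onset contains at most 2 consonants."
The remaining constraints (1, 2, 4, 5, 6) are satisfied.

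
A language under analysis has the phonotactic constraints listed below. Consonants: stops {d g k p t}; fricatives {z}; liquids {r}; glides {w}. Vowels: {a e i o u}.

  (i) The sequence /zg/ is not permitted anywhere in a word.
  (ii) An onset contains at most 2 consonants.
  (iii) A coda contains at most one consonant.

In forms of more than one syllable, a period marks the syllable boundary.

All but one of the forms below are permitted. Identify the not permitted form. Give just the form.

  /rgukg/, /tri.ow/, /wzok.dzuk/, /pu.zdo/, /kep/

/rgukg/ — violates constraint (iii): syllable 1 coda /kg/ has 2 consonants (> 1) → not permitted
/tri.ow/ — σ1 onset /tr/ (2C), coda /∅/ ok; σ2 onset /∅/, coda /w/ ok → permitted
/wzok.dzuk/ — σ1 onset /wz/ (2C), coda /k/ ok; σ2 onset /dz/ (2C), coda /k/ ok → permitted
/pu.zdo/ — σ1 onset /p/, coda /∅/ ok; σ2 onset /zd/ (2C), coda /∅/ ok → permitted
/kep/ — σ1 onset /k/, coda /p/ ok → permitted

/rgukg/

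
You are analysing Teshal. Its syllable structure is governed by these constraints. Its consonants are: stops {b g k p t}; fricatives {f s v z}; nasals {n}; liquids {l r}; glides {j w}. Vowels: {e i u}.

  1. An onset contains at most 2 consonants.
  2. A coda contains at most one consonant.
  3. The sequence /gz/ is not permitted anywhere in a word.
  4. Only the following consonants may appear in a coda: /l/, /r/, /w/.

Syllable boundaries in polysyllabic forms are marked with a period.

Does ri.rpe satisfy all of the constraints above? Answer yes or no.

ri.rpe — σ1 onset /r/, coda /∅/ ok; σ2 onset /rp/ (2C), coda /∅/ ok → licit

yes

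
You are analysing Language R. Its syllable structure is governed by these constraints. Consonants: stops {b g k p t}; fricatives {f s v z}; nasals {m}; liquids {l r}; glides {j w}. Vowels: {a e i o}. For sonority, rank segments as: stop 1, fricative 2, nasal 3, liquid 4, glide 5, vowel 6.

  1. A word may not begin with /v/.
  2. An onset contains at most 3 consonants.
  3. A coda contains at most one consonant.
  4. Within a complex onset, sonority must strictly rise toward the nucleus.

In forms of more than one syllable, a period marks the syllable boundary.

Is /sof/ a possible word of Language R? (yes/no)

/sof/ — σ1 onset /s/, coda /f/ ok → licit

yes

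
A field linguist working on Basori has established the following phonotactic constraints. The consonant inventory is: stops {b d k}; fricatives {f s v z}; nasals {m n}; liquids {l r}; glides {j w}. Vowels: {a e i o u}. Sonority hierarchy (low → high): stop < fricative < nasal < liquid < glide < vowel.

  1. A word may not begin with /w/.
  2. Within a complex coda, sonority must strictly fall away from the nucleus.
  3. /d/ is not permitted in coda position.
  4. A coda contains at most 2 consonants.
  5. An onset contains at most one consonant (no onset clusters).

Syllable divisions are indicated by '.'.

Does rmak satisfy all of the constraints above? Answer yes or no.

rmak — violates constraint 5: syllable 1 onset /rm/ has 2 consonants (> 1) → not permitted

no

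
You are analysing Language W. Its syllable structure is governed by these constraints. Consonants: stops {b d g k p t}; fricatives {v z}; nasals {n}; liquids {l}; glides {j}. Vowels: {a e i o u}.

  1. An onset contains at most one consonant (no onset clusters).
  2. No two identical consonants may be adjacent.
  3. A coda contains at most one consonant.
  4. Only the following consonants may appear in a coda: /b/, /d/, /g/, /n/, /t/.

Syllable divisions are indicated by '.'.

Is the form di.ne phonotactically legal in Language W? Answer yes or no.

yes

di.ne — σ1 onset /d/, coda /∅/ ok; σ2 onset /n/, coda /∅/ ok → phonotactically legal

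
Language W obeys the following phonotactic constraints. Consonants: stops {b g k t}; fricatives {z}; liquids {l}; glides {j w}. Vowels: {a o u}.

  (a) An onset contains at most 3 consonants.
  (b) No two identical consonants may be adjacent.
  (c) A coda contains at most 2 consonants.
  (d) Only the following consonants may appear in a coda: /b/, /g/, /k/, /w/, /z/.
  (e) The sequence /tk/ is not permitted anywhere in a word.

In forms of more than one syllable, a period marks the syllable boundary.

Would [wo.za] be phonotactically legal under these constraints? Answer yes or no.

[wo.za] — σ1 onset /w/, coda /∅/ ok; σ2 onset /z/, coda /∅/ ok → phonotactically legal

yes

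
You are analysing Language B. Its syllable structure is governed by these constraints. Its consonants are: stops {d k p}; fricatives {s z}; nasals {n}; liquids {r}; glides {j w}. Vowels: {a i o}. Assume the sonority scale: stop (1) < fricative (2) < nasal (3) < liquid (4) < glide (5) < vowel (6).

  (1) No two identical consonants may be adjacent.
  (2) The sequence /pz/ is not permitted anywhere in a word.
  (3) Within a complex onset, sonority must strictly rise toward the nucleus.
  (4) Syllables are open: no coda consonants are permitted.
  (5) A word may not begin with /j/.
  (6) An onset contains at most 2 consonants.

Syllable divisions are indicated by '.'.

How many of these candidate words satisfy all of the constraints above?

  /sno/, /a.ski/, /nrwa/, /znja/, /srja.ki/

1

/sno/ — σ1 onset /sn/ (2→3 rises), coda /∅/ ok → permitted
/a.ski/ — violates constraint 3: syllable 2 onset /sk/: /s/ (fricative, 2) → /k/ (stop, 1) does not rise → not permitted
/nrwa/ — violates constraint 6: syllable 1 onset /nrw/ has 3 consonants (> 2) → not permitted
/znja/ — violates constraint 6: syllable 1 onset /znj/ has 3 consonants (> 2) → not permitted
/srja.ki/ — violates constraint 6: syllable 1 onset /srj/ has 3 consonants (> 2) → not permitted
Permitted: /sno/ → 1.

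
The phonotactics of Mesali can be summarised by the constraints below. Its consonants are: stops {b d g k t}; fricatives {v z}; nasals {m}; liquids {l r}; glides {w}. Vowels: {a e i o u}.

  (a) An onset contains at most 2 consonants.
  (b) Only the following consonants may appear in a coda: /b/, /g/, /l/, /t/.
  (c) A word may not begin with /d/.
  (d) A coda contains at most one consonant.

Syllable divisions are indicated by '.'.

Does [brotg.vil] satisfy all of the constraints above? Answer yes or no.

no

[brotg.vil] — violates constraint (d): syllable 1 coda /tg/ has 2 consonants (> 1) → phonotactically illegal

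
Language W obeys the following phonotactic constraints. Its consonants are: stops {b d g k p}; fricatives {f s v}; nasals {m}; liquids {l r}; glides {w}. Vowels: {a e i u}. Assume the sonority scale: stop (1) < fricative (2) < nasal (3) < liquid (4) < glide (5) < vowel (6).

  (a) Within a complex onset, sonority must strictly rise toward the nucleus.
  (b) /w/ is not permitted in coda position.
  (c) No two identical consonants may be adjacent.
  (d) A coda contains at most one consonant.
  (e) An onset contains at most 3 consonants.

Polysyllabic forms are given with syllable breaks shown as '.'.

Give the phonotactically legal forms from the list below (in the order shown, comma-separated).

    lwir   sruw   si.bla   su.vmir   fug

lwir — σ1 onset /lw/ (4→5 rises), coda /r/ ok → phonotactically legal
sruw — violates constraint (b): syllable 1 coda contains /w/ → phonotactically illegal
si.bla — σ1 onset /s/, coda /∅/ ok; σ2 onset /bl/ (1→4 rises), coda /∅/ ok → phonotactically legal
su.vmir — σ1 onset /s/, coda /∅/ ok; σ2 onset /vm/ (2→3 rises), coda /r/ ok → phonotactically legal
fug — σ1 onset /f/, coda /g/ ok → phonotactically legal

lwir, si.bla, su.vmir, fug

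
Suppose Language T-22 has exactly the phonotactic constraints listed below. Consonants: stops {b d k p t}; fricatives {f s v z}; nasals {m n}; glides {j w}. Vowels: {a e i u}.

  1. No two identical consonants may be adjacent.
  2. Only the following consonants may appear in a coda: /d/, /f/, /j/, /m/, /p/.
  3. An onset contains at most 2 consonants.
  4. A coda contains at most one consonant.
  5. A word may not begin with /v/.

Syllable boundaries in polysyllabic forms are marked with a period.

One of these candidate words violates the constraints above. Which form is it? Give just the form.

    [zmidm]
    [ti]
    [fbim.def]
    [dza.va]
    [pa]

[zmidm] — violates constraint 4: syllable 1 coda /dm/ has 2 consonants (> 1) → not permitted
[ti] — σ1 onset /t/, coda /∅/ ok → permitted
[fbim.def] — σ1 onset /fb/ (2C), coda /m/ ok; σ2 onset /d/, coda /f/ ok → permitted
[dza.va] — σ1 onset /dz/ (2C), coda /∅/ ok; σ2 onset /v/, coda /∅/ ok → permitted
[pa] — σ1 onset /p/, coda /∅/ ok → permitted

[zmidm]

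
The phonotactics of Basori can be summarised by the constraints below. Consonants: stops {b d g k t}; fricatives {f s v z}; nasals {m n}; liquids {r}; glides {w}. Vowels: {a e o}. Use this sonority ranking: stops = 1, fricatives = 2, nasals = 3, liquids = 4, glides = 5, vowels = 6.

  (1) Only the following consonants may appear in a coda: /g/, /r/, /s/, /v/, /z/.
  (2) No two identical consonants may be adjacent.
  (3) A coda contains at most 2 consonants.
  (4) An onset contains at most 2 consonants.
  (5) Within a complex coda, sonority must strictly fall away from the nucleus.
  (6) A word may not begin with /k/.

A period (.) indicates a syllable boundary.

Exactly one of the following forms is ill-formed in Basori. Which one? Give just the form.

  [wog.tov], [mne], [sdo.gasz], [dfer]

[sdo.gasz]

[wog.tov] — σ1 onset /w/, coda /g/ ok; σ2 onset /t/, coda /v/ ok → well-formed
[mne] — σ1 onset /mn/ (2C), coda /∅/ ok → well-formed
[sdo.gasz] — violates constraint 5: syllable 2 coda /sz/: /s/ (fricative, 2) → /z/ (fricative, 2) does not fall → ill-formed
[dfer] — σ1 onset /df/ (2C), coda /r/ ok → well-formed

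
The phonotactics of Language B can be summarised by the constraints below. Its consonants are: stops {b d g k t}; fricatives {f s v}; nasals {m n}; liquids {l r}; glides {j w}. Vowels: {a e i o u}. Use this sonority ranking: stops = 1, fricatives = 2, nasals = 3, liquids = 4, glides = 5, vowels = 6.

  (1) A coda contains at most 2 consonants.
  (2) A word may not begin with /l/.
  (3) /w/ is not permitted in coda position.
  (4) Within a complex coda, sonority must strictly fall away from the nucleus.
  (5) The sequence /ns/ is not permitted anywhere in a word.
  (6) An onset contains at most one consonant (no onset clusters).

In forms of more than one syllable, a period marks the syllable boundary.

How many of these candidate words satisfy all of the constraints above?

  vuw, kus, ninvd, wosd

vuw — violates constraint 3: syllable 1 coda contains /w/ → not permitted
kus — σ1 onset /k/, coda /s/ ok → permitted
ninvd — violates constraint 1: syllable 1 coda /nvd/ has 3 consonants (> 2) → not permitted
wosd — σ1 onset /w/, coda /sd/ (2→1 falls) ok → permitted
Permitted: kus, wosd → 2.

2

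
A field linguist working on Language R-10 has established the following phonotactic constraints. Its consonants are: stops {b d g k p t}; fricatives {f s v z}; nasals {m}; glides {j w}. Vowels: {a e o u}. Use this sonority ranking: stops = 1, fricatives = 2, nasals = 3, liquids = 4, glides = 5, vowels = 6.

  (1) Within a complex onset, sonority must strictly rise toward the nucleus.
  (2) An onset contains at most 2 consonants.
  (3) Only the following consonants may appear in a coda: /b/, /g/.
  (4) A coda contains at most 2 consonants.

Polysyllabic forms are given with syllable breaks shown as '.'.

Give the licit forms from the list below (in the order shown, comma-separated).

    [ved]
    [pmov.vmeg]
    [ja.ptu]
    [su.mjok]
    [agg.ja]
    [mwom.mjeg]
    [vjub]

[ved] — violates constraint 3: syllable 1 coda contains /d/, which is not a licensed coda consonant → illicit
[pmov.vmeg] — violates constraint 3: syllable 1 coda contains /v/, which is not a licensed coda consonant → illicit
[ja.ptu] — violates constraint 1: syllable 2 onset /pt/: /p/ (stop, 1) → /t/ (stop, 1) does not rise → illicit
[su.mjok] — violates constraint 3: syllable 2 coda contains /k/, which is not a licensed coda consonant → illicit
[agg.ja] — σ1 onset /∅/, coda /gg/ (2C) ok; σ2 onset /j/, coda /∅/ ok → licit
[mwom.mjeg] — violates constraint 3: syllable 1 coda contains /m/, which is not a licensed coda consonant → illicit
[vjub] — σ1 onset /vj/ (2→5 rises), coda /b/ ok → licit

[agg.ja], [vjub]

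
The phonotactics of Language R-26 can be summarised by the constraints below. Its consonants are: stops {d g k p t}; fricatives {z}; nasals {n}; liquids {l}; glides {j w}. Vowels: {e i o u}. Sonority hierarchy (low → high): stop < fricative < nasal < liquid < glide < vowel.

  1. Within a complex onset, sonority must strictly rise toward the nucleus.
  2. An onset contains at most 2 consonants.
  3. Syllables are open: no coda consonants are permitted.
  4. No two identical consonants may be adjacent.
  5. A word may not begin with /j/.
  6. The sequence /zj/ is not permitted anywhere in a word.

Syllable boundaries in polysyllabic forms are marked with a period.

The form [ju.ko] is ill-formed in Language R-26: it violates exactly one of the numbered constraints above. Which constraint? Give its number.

[ju.ko]: word begins with /j/.
This is a violation of constraint 5: "A word may not begin with /j/."
The remaining constraints (1, 2, 3, 4, 6) are satisfied.

5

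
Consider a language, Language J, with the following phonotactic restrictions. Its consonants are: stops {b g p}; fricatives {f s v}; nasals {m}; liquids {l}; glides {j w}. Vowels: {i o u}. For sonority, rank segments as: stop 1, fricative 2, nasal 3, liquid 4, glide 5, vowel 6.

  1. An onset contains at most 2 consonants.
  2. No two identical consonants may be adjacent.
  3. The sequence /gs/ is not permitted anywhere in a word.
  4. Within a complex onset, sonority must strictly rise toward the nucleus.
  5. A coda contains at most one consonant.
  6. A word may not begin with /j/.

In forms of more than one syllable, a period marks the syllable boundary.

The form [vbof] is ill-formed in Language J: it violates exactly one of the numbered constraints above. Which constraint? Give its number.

4

[vbof]: syllable 1 onset /vb/: /v/ (fricative, 2) → /b/ (stop, 1) does not rise.
This is a violation of constraint 4: "Within a complex onset, sonority must strictly rise toward the nucleus."
The remaining constraints (1, 2, 3, 5, 6) are satisfied.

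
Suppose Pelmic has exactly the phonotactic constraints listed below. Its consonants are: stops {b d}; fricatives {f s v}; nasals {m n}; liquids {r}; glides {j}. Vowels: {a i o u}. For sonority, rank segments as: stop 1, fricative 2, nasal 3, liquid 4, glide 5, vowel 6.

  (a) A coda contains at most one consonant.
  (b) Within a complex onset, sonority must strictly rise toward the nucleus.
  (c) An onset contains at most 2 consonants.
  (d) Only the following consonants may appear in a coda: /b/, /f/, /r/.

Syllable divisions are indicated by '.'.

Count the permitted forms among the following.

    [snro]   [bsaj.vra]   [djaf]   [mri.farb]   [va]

[snro] — violates constraint (c): syllable 1 onset /snr/ has 3 consonants (> 2) → not permitted
[bsaj.vra] — violates constraint (d): syllable 1 coda contains /j/, which is not a licensed coda consonant → not permitted
[djaf] — σ1 onset /dj/ (1→5 rises), coda /f/ ok → permitted
[mri.farb] — violates constraint (a): syllable 2 coda /rb/ has 2 consonants (> 1) → not permitted
[va] — σ1 onset /v/, coda /∅/ ok → permitted
Permitted: [djaf], [va] → 2.

2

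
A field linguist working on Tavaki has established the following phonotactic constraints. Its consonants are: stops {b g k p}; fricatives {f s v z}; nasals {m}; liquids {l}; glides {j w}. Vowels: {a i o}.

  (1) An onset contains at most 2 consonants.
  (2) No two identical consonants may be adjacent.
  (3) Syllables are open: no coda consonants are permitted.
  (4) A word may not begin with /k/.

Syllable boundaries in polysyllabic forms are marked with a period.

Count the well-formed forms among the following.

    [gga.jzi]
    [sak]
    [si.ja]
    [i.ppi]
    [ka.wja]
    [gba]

[gga.jzi] — violates constraint 2: adjacent identical consonants /gg/ → ill-formed
[sak] — violates constraint 3: syllable 1 coda /k/ has 1 consonant (> 0) → ill-formed
[si.ja] — σ1 onset /s/, coda /∅/ ok; σ2 onset /j/, coda /∅/ ok → well-formed
[i.ppi] — violates constraint 2: adjacent identical consonants /pp/ → ill-formed
[ka.wja] — violates constraint 4: word begins with /k/ → ill-formed
[gba] — σ1 onset /gb/ (2C), coda /∅/ ok → well-formed
Well-formed: [si.ja], [gba] → 2.

2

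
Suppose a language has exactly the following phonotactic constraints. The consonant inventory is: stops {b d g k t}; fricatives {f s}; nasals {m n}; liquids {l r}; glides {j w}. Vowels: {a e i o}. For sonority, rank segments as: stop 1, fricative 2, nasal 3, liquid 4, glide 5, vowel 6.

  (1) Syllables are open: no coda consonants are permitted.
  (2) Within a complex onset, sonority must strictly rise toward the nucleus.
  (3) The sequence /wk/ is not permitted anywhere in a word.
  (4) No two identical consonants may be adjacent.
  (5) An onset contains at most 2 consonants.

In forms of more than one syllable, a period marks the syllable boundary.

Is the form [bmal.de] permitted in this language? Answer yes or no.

no

[bmal.de] — violates constraint 1: syllable 1 coda /l/ has 1 consonant (> 0) → not permitted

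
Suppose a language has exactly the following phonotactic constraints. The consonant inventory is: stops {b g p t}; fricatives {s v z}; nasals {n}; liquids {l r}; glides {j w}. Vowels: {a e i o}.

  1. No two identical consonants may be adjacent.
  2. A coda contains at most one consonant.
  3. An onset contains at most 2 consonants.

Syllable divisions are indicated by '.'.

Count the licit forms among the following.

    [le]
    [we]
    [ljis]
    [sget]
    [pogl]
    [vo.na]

[le] — σ1 onset /l/, coda /∅/ ok → licit
[we] — σ1 onset /w/, coda /∅/ ok → licit
[ljis] — σ1 onset /lj/ (2C), coda /s/ ok → licit
[sget] — σ1 onset /sg/ (2C), coda /t/ ok → licit
[pogl] — violates constraint 2: syllable 1 coda /gl/ has 2 consonants (> 1) → illicit
[vo.na] — σ1 onset /v/, coda /∅/ ok; σ2 onset /n/, coda /∅/ ok → licit
Licit: [le], [we], [ljis], [sget], [vo.na] → 5.

5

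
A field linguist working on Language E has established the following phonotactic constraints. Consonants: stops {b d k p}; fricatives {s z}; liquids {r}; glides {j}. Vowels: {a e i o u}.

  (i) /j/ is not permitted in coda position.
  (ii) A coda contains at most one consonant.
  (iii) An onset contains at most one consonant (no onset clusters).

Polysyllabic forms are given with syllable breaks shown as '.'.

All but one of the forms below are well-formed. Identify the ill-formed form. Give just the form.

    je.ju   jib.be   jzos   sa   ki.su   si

je.ju — σ1 onset /j/, coda /∅/ ok; σ2 onset /j/, coda /∅/ ok → well-formed
jib.be — σ1 onset /j/, coda /b/ ok; σ2 onset /b/, coda /∅/ ok → well-formed
jzos — violates constraint (iii): syllable 1 onset /jz/ has 2 consonants (> 1) → ill-formed
sa — σ1 onset /s/, coda /∅/ ok → well-formed
ki.su — σ1 onset /k/, coda /∅/ ok; σ2 onset /s/, coda /∅/ ok → well-formed
si — σ1 onset /s/, coda /∅/ ok → well-formed

jzos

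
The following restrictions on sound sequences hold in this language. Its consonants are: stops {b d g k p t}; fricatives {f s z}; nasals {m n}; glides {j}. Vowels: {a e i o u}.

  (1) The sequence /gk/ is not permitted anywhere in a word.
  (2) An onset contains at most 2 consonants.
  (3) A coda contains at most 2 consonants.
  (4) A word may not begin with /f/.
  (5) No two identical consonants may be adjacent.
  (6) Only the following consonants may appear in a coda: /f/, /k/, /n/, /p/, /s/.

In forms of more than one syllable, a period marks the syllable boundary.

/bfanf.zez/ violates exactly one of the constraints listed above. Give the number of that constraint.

/bfanf.zez/: syllable 2 coda contains /z/, which is not a licensed coda consonant.
This is a violation of constraint 6: "Only the following consonants may appear in a coda: /f/, /k/, /n/, /p/, /s/."
The remaining constraints (1, 2, 3, 4, 5) are satisfied.

6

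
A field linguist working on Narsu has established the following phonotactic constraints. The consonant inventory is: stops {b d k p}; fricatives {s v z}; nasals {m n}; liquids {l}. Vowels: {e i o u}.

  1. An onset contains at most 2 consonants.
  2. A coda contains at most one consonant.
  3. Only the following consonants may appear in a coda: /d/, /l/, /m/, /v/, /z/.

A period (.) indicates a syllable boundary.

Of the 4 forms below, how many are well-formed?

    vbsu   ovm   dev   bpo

2

vbsu — violates constraint 1: syllable 1 onset /vbs/ has 3 consonants (> 2) → ill-formed
ovm — violates constraint 2: syllable 1 coda /vm/ has 2 consonants (> 1) → ill-formed
dev — σ1 onset /d/, coda /v/ ok → well-formed
bpo — σ1 onset /bp/ (2C), coda /∅/ ok → well-formed
Well-formed: dev, bpo → 2.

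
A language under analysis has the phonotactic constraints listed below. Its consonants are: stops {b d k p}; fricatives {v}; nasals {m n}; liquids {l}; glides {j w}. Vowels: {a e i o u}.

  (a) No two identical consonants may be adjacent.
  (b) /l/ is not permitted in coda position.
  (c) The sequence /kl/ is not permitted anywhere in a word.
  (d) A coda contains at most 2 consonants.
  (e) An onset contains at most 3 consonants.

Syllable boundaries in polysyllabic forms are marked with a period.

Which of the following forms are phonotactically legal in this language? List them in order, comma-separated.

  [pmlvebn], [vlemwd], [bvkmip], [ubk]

[ubk]

[pmlvebn] — violates constraint (e): syllable 1 onset /pmlv/ has 4 consonants (> 3) → phonotactically illegal
[vlemwd] — violates constraint (d): syllable 1 coda /mwd/ has 3 consonants (> 2) → phonotactically illegal
[bvkmip] — violates constraint (e): syllable 1 onset /bvkm/ has 4 consonants (> 3) → phonotactically illegal
[ubk] — σ1 onset /∅/, coda /bk/ (2C) ok → phonotactically legal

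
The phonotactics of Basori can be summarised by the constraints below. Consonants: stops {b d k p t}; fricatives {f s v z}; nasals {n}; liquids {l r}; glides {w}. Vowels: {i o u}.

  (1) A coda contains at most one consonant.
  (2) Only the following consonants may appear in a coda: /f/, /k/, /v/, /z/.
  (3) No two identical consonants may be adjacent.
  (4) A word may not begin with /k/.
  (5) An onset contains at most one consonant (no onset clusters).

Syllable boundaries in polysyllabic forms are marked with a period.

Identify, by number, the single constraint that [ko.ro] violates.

4

[ko.ro]: word begins with /k/.
This is a violation of constraint 4: "A word may not begin with /k/."
The remaining constraints (1, 2, 3, 5) are satisfied.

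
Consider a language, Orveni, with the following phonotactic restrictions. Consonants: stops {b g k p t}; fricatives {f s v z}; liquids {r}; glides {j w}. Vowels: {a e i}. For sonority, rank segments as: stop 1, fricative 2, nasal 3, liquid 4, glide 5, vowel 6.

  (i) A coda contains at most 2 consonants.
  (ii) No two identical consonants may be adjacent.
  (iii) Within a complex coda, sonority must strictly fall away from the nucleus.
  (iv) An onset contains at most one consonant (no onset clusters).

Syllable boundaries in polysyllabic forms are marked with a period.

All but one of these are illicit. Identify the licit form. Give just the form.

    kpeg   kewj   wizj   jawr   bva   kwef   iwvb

kpeg — violates constraint (iv): syllable 1 onset /kp/ has 2 consonants (> 1) → illicit
kewj — violates constraint (iii): syllable 1 coda /wj/: /w/ (glide, 5) → /j/ (glide, 5) does not fall → illicit
wizj — violates constraint (iii): syllable 1 coda /zj/: /z/ (fricative, 2) → /j/ (glide, 5) does not fall → illicit
jawr — σ1 onset /j/, coda /wr/ (5→4 falls) ok → licit
bva — violates constraint (iv): syllable 1 onset /bv/ has 2 consonants (> 1) → illicit
kwef — violates constraint (iv): syllable 1 onset /kw/ has 2 consonants (> 1) → illicit
iwvb — violates constraint (i): syllable 1 coda /wvb/ has 3 consonants (> 2) → illicit

jawr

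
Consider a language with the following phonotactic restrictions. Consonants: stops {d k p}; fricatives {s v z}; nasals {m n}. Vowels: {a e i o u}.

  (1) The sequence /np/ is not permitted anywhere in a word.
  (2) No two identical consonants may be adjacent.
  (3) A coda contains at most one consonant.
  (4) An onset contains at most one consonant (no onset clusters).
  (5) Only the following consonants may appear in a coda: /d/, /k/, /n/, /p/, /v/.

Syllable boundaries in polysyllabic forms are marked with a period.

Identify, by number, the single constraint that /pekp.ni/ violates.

3

/pekp.ni/: syllable 1 coda /kp/ has 2 consonants (> 1).
This is a violation of constraint 3: "A coda contains at most one consonant."
The remaining constraints (1, 2, 4, 5) are satisfied.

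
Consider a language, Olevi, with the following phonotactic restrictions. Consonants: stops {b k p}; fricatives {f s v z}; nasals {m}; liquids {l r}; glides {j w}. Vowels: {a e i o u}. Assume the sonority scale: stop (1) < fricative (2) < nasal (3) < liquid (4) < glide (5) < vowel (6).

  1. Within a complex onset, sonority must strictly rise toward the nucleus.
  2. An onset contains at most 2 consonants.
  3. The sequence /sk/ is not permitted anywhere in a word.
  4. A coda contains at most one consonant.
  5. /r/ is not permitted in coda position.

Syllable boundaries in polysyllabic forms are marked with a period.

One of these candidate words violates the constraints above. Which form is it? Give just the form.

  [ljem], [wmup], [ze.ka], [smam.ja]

[ljem] — σ1 onset /lj/ (4→5 rises), coda /m/ ok → phonotactically legal
[wmup] — violates constraint 1: syllable 1 onset /wm/: /w/ (glide, 5) → /m/ (nasal, 3) does not rise → phonotactically illegal
[ze.ka] — σ1 onset /z/, coda /∅/ ok; σ2 onset /k/, coda /∅/ ok → phonotactically legal
[smam.ja] — σ1 onset /sm/ (2→3 rises), coda /m/ ok; σ2 onset /j/, coda /∅/ ok → phonotactically legal

[wmup]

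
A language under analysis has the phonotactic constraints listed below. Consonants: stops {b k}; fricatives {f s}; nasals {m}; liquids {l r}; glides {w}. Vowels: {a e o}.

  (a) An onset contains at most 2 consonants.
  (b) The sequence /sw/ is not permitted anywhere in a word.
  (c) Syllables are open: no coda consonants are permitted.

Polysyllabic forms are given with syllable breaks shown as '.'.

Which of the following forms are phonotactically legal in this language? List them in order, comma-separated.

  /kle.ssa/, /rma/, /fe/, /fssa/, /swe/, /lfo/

/kle.ssa/, /rma/, /fe/, /lfo/

/kle.ssa/ — σ1 onset /kl/ (2C), coda /∅/ ok; σ2 onset /ss/ (2C), coda /∅/ ok → phonotactically legal
/rma/ — σ1 onset /rm/ (2C), coda /∅/ ok → phonotactically legal
/fe/ — σ1 onset /f/, coda /∅/ ok → phonotactically legal
/fssa/ — violates constraint (a): syllable 1 onset /fss/ has 3 consonants (> 2) → phonotactically illegal
/swe/ — violates constraint (b): contains banned sequence /sw/ → phonotactically illegal
/lfo/ — σ1 onset /lf/ (2C), coda /∅/ ok → phonotactically legal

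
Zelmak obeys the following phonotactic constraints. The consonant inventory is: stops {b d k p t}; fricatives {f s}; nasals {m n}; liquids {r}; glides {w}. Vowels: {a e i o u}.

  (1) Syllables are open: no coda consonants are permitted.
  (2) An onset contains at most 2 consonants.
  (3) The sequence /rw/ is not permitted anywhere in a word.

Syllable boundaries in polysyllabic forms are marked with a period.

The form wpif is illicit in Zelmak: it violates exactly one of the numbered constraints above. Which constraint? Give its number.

1

wpif: syllable 1 coda /f/ has 1 consonant (> 0).
This is a violation of constraint 1: "Syllables are open: no coda consonants are permitted."
The remaining constraints (2, 3) are satisfied.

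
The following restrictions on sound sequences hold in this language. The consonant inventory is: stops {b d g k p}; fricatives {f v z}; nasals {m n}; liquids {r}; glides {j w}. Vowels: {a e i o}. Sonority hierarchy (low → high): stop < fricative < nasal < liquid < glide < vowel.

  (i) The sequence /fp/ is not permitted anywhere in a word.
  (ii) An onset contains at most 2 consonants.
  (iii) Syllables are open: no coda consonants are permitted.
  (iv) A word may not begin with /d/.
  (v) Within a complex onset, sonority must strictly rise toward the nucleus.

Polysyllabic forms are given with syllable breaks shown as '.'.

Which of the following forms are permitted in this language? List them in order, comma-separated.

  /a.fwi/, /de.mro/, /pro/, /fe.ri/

/a.fwi/ — σ1 onset /∅/, coda /∅/ ok; σ2 onset /fw/ (2→5 rises), coda /∅/ ok → permitted
/de.mro/ — violates constraint (iv): word begins with /d/ → not permitted
/pro/ — σ1 onset /pr/ (1→4 rises), coda /∅/ ok → permitted
/fe.ri/ — σ1 onset /f/, coda /∅/ ok; σ2 onset /r/, coda /∅/ ok → permitted

/a.fwi/, /pro/, /fe.ri/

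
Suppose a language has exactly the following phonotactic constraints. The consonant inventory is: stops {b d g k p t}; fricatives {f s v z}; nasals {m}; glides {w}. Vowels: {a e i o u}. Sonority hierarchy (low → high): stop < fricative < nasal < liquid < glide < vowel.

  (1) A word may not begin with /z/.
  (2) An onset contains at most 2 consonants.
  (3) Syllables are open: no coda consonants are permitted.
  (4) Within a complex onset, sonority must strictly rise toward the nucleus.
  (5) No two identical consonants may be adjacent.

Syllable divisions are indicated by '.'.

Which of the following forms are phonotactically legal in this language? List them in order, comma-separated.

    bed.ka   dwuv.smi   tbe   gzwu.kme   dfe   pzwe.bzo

bed.ka — violates constraint 3: syllable 1 coda /d/ has 1 consonant (> 0) → phonotactically illegal
dwuv.smi — violates constraint 3: syllable 1 coda /v/ has 1 consonant (> 0) → phonotactically illegal
tbe — violates constraint 4: syllable 1 onset /tb/: /t/ (stop, 1) → /b/ (stop, 1) does not rise → phonotactically illegal
gzwu.kme — violates constraint 2: syllable 1 onset /gzw/ has 3 consonants (> 2) → phonotactically illegal
dfe — σ1 onset /df/ (1→2 rises), coda /∅/ ok → phonotactically legal
pzwe.bzo — violates constraint 2: syllable 1 onset /pzw/ has 3 consonants (> 2) → phonotactically illegal

dfe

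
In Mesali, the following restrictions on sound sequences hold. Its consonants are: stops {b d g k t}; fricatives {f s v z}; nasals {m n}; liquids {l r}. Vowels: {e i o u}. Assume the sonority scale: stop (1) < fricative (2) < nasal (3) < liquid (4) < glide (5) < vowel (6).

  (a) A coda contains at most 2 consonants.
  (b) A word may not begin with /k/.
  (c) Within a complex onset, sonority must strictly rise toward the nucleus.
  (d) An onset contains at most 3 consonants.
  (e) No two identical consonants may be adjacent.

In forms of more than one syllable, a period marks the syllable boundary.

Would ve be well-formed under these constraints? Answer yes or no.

ve — σ1 onset /v/, coda /∅/ ok → well-formed

yes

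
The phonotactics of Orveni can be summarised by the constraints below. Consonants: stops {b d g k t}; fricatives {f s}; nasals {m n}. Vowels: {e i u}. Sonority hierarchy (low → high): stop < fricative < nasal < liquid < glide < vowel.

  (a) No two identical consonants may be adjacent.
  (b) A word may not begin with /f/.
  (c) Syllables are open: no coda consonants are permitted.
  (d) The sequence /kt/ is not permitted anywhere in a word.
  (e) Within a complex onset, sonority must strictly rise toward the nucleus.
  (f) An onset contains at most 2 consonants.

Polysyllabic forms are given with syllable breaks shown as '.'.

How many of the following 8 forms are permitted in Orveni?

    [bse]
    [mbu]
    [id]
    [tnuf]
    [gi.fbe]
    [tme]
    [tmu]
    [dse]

4

[bse] — σ1 onset /bs/ (1→2 rises), coda /∅/ ok → permitted
[mbu] — violates constraint (e): syllable 1 onset /mb/: /m/ (nasal, 3) → /b/ (stop, 1) does not rise → not permitted
[id] — violates constraint (c): syllable 1 coda /d/ has 1 consonant (> 0) → not permitted
[tnuf] — violates constraint (c): syllable 1 coda /f/ has 1 consonant (> 0) → not permitted
[gi.fbe] — violates constraint (e): syllable 2 onset /fb/: /f/ (fricative, 2) → /b/ (stop, 1) does not rise → not permitted
[tme] — σ1 onset /tm/ (1→3 rises), coda /∅/ ok → permitted
[tmu] — σ1 onset /tm/ (1→3 rises), coda /∅/ ok → permitted
[dse] — σ1 onset /ds/ (1→2 rises), coda /∅/ ok → permitted
Permitted: [bse], [tme], [tmu], [dse] → 4.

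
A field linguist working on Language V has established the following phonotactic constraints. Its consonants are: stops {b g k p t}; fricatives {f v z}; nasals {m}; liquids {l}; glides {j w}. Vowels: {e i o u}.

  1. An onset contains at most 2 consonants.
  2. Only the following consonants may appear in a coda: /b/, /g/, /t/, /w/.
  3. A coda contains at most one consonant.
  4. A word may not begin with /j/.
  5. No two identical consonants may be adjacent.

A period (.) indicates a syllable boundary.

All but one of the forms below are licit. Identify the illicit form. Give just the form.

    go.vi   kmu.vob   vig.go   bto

vig.go

go.vi — σ1 onset /g/, coda /∅/ ok; σ2 onset /v/, coda /∅/ ok → licit
kmu.vob — σ1 onset /km/ (2C), coda /∅/ ok; σ2 onset /v/, coda /b/ ok → licit
vig.go — violates constraint 5: adjacent identical consonants /gg/ → illicit
bto — σ1 onset /bt/ (2C), coda /∅/ ok → licit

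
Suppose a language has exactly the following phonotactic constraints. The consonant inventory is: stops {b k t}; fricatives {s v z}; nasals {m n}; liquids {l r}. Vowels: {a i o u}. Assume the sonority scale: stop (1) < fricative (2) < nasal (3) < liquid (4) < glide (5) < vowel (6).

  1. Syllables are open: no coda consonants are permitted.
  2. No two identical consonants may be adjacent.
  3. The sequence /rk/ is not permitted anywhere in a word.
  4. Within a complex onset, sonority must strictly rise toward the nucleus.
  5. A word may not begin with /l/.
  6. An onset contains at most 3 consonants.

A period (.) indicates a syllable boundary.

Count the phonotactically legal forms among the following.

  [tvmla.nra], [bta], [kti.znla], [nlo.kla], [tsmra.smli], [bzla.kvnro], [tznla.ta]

1

[tvmla.nra] — violates constraint 6: syllable 1 onset /tvml/ has 4 consonants (> 3) → phonotactically illegal
[bta] — violates constraint 4: syllable 1 onset /bt/: /b/ (stop, 1) → /t/ (stop, 1) does not rise → phonotactically illegal
[kti.znla] — violates constraint 4: syllable 1 onset /kt/: /k/ (stop, 1) → /t/ (stop, 1) does not rise → phonotactically illegal
[nlo.kla] — σ1 onset /nl/ (3→4 rises), coda /∅/ ok; σ2 onset /kl/ (1→4 rises), coda /∅/ ok → phonotactically legal
[tsmra.smli] — violates constraint 6: syllable 1 onset /tsmr/ has 4 consonants (> 3) → phonotactically illegal
[bzla.kvnro] — violates constraint 6: syllable 2 onset /kvnr/ has 4 consonants (> 3) → phonotactically illegal
[tznla.ta] — violates constraint 6: syllable 1 onset /tznl/ has 4 consonants (> 3) → phonotactically illegal
Phonotactically legal: [nlo.kla] → 1.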